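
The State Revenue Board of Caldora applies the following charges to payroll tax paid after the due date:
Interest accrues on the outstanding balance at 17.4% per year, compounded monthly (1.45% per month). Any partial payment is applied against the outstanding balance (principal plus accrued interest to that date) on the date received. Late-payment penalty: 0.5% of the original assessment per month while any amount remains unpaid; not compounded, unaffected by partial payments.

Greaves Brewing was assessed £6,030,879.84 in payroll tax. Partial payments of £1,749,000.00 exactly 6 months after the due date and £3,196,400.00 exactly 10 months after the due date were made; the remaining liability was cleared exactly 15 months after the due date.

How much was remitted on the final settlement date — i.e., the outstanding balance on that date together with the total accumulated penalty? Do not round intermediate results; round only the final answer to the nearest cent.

£2,510,894.74

Balance at month 6: £6,030,879.8400 × (1 + 0.0145)^6 = £6,574,958.0134…
After £1,749,000.00 payment: £6,574,958.0134… − £1,749,000.00 = £4,825,958.0134…
Balance at month 10: £4,825,958.0134… × (1 + 0.0145)^4 = £5,112,010.5877…
After £3,196,400.00 payment: £5,112,010.5877… − £3,196,400.00 = £1,915,610.5877…
Balance at month 15: £1,915,610.5877… × (1 + 0.0145)^5 = £2,058,578.7509…
Penalty: 15 × 0.5% × £6,030,879.84 = £452,315.99…
Final settlement = outstanding balance + penalty = £2,058,578.7509… + £452,315.99… = £2,510,894.74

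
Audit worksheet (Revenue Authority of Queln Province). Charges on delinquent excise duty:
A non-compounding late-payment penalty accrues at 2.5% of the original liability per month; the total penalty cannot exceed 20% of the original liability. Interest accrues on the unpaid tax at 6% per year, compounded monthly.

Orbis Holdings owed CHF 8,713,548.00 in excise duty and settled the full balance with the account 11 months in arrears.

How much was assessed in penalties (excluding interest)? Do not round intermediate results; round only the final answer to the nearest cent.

Penalty (uncapped): 11 × 2.5% × CHF 8,713,548.00 = CHF 2,396,225.70; cap = 20% × CHF 8,713,548.00 = CHF 1,742,709.60 → penalty = CHF 1,742,709.60

CHF 1,742,709.60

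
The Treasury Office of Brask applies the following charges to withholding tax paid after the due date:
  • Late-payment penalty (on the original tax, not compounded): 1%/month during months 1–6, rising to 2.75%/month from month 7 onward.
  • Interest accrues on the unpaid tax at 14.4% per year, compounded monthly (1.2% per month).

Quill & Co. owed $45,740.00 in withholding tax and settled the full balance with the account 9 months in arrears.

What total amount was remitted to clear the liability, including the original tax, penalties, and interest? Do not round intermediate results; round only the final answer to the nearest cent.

$57,441.75

Penalty, months 1–6: 6 × 1% × $45,740.00 = $2,744.40
Penalty, months 7–9: 3 × 2.75% × $45,740.00 = $3,773.55
Interest: $45,740.00 × ((1 + 0.012)^9 − 1) = $45,740.00 × 0.1133318… = $5,183.7964…
Total = $45,740.00 + $6,517.9500 + $5,183.7964… = $57,441.75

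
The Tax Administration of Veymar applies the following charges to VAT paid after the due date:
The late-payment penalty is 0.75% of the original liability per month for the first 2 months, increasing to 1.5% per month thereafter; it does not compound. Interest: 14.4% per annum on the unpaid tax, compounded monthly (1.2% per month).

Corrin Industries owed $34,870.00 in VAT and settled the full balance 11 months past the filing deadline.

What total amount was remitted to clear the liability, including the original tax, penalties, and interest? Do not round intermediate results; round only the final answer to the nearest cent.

$44,989.70

Penalty, months 1–2: 2 × 0.75% × $34,870.00 = $523.05
Penalty, months 3–11: 9 × 1.5% × $34,870.00 = $4,707.45
Interest: $34,870.00 × ((1 + 0.012)^11 − 1) = $34,870.00 × 0.1402121… = $4,889.1952…
Total = $34,870.00 + $5,230.5000 + $4,889.1952… = $44,989.70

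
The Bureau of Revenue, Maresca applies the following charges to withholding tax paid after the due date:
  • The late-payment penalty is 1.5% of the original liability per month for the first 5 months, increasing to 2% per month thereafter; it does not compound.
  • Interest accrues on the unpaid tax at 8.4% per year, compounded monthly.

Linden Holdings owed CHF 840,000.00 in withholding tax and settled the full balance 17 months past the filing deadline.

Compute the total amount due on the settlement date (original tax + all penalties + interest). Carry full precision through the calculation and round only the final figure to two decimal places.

Penalty, months 1–5: 5 × 1.5% × CHF 840,000.00 = CHF 63,000.00
Penalty, months 6–17: 12 × 2% × CHF 840,000.00 = CHF 201,600.00
Interest (8.4%/yr ÷ 12 = 0.7%/month): CHF 840,000.00 × ((1 + 0.007)^17 − 1) = CHF 105,758.5703…
Total = CHF 840,000.00 + CHF 264,600.0000 + CHF 105,758.5703… = CHF 1,210,358.57

CHF 1,210,358.57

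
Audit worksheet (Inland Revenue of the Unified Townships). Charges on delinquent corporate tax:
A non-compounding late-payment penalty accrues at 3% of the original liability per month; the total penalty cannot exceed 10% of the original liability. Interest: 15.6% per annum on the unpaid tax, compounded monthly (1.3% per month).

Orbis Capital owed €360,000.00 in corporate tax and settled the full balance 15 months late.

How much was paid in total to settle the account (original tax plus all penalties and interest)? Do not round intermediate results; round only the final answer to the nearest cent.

Penalty (uncapped): 15 × 3% × €360,000.00 = €162,000.00; cap = 10% × €360,000.00 = €36,000.00 → penalty = €36,000.00
Interest: €360,000.00 × ((1 + 0.013)^15 − 1) = €360,000.00 × 0.2137848… = €76,962.5137…
Total = €360,000.00 + €36,000.0000 + €76,962.5137… = €472,962.51

€472,962.51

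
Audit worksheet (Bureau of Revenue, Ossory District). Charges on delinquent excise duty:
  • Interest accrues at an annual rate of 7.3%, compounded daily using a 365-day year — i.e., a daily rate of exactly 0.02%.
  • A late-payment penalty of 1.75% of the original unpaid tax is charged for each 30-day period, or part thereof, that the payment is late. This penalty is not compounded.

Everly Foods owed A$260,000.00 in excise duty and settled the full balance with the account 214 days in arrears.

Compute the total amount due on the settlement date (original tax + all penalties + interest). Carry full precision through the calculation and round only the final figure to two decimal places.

A$307,768.41

Penalty periods: ⌈214/30⌉ = 8; penalty = 8 × 1.75% × A$260,000.00 = A$36,400.00
Interest: A$260,000.00 × ((1 + 0.0002)^214 − 1) = A$260,000.00 × 0.04372466… = A$11,368.4120…
Total = A$260,000.00 + A$36,400.0000 + A$11,368.4120… = A$307,768.41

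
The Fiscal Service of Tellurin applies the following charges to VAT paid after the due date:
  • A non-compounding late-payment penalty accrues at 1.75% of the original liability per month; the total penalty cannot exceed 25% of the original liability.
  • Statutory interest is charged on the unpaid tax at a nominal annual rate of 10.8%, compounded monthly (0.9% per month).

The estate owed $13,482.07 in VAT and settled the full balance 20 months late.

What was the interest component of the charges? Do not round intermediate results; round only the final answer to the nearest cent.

Interest: $13,482.07 × ((1 + 0.009)^20 − 1) = $13,482.07 × 0.1962538… = $2,645.9073…

$2,645.91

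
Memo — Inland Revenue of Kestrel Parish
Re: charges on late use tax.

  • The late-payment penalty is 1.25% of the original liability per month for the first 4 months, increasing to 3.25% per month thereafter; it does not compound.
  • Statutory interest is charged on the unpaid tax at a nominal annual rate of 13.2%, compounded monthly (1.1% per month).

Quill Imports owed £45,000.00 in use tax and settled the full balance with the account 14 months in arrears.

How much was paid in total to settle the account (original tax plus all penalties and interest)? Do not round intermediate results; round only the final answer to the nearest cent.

Penalty, months 1–4: 4 × 1.25% × £45,000.00 = £2,250.00
Penalty, months 5–14: 10 × 3.25% × £45,000.00 = £14,625.00
Interest: £45,000.00 × ((1 + 0.011)^14 − 1) = £45,000.00 × 0.1655105… = £7,447.9710…
Total = £45,000.00 + £16,875.0000 + £7,447.9710… = £69,322.97

£69,322.97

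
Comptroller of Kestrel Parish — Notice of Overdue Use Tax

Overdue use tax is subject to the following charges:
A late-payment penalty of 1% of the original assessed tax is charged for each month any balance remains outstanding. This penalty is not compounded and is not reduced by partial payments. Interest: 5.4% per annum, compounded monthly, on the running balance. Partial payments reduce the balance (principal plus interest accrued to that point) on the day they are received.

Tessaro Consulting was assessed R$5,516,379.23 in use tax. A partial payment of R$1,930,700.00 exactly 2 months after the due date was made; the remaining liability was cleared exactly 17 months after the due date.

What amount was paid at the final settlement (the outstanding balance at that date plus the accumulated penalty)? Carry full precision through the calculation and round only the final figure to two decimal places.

R$4,826,497.55

Monthly rate = 5.4% ÷ 12 = 0.45%
Balance at month 2: R$5,516,379.2300 × (1 + 0.0045)^2 = R$5,566,138.3497…
After R$1,930,700.00 payment: R$5,566,138.3497… − R$1,930,700.00 = R$3,635,438.3497…
Balance at month 17: R$3,635,438.3497… × (1 + 0.0045)^15 = R$3,888,713.0764…
Penalty: 17 × 1% × R$5,516,379.23 = R$937,784.47…
Final settlement = outstanding balance + penalty = R$3,888,713.0764… + R$937,784.47… = R$4,826,497.55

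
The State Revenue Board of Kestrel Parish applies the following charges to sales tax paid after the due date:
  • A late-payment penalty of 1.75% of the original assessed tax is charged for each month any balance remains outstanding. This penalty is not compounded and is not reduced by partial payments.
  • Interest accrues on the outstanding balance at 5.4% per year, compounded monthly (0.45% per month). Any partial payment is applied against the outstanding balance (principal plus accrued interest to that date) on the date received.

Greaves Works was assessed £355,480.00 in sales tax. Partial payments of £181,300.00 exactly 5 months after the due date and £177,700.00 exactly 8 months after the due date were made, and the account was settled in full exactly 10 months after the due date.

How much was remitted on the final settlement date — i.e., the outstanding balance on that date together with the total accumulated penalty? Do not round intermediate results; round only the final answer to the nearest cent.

£69,294.42

Balance at month 5: £355,480.0000 × (1 + 0.0045)^5 = £363,550.6094…
After £181,300.00 payment: £363,550.6094… − £181,300.00 = £182,250.6094…
Balance at month 8: £182,250.6094… × (1 + 0.0045)^3 = £184,722.0809…
After £177,700.00 payment: £184,722.0809… − £177,700.00 = £7,022.0809…
Balance at month 10: £7,022.0809… × (1 + 0.0045)^2 = £7,085.4218…
Penalty: 10 × 1.75% × £355,480.00 = £62,209.00
Final settlement = outstanding balance + penalty = £7,085.4218… + £62,209.00 = £69,294.42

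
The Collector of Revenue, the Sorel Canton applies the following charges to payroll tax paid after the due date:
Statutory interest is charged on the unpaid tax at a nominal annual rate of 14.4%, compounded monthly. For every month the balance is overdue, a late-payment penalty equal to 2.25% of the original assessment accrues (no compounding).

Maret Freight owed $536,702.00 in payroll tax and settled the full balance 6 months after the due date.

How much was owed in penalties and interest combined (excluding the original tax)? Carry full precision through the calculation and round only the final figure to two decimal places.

$112,275.31

Late-payment penalty: 6 × 2.25% × $536,702.00 = $72,454.77
Interest (14.4%/yr ÷ 12 = 1.2%/month): $536,702.00 × ((1 + 0.012)^6 − 1) = $39,820.5365…
Penalties + interest = $72,454.7700 + $39,820.5365… = $112,275.31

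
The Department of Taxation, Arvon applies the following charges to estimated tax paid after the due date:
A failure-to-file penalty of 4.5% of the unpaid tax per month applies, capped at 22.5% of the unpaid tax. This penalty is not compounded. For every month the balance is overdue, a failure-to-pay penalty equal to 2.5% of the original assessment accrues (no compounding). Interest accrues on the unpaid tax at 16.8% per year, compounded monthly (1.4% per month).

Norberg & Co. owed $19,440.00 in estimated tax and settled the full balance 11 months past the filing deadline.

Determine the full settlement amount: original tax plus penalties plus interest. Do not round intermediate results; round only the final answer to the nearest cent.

Failure-to-file: 11 × 4.5% × $19,440.00 = $9,622.80, capped at 22.5% × $19,440.00 = $4,374.00
Failure-to-pay penalty = 2.5% × $19,440.00 × 11 mo = $5,346.00
Interest: $19,440.00 × ((1 + 0.014)^11 − 1) = $19,440.00 × 0.1652457… = $3,212.3762…
Total = $19,440.00 + $9,720.0000 + $3,212.3762… = $32,372.38

$32,372.38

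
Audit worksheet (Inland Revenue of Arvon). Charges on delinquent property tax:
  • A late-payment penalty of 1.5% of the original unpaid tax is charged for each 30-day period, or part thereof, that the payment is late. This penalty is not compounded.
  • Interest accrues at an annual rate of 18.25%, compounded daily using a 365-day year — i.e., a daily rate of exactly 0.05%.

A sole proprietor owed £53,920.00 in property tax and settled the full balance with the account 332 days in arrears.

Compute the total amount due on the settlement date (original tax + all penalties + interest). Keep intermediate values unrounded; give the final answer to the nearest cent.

Penalty periods: ⌈332/30⌉ = 12; penalty = 12 × 1.5% × £53,920.00 = £9,705.60
Interest: £53,920.00 × ((1 + 0.0005)^332 − 1) = £53,920.00 × 0.18052413… = £9,733.8608…
Total = £53,920.00 + £9,705.6000 + £9,733.8608… = £73,359.46

£73,359.46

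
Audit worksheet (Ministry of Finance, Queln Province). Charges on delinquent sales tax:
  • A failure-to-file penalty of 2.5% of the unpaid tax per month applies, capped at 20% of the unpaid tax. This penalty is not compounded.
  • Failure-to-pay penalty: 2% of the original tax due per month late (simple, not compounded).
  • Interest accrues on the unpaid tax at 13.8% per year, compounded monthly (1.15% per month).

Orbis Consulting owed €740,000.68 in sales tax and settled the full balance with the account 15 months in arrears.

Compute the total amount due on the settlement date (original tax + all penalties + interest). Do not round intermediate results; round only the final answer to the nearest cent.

Failure-to-file: 15 × 2.5% × €740,000.68 = €277,500.26…, capped at 20% × €740,000.68 = €148,000.14…
Failure-to-pay penalty = 2% × €740,000.68 × 15 mo = €222,000.20…
Interest: €740,000.68 × ((1 + 0.0115)^15 − 1) = €740,000.68 × 0.1871027… = €138,456.1532…
Total = €740,000.68 + €370,000.3400 + €138,456.1532… = €1,248,457.17

€1,248,457.17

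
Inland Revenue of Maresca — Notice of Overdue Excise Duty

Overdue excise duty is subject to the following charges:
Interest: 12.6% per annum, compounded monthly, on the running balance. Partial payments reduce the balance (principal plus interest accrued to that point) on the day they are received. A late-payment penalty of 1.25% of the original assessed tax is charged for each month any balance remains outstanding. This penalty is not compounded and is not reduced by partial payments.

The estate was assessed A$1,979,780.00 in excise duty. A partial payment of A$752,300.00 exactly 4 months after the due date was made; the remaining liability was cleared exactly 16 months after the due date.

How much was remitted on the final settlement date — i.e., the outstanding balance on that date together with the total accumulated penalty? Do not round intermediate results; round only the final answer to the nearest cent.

Monthly rate = 12.6% ÷ 12 = 1.05%
Balance at month 4: A$1,979,780.0000 × (1 + 0.0105)^4 = A$2,064,249.5759…
After A$752,300.00 payment: A$2,064,249.5759… − A$752,300.00 = A$1,311,949.5759…
Balance at month 16: A$1,311,949.5759… × (1 + 0.0105)^12 = A$1,487,143.7755…
Penalty: 16 × 1.25% × A$1,979,780.00 = A$395,956.00
Final settlement = outstanding balance + penalty = A$1,487,143.7755… + A$395,956.00 = A$1,883,099.78

A$1,883,099.78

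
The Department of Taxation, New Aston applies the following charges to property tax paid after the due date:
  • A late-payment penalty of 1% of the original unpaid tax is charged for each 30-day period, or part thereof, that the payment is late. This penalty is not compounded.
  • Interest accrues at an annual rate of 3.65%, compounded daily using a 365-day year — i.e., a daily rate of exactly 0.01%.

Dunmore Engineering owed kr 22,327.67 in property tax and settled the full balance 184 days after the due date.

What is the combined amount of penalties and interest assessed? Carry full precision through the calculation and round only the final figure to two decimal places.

Penalty periods: ⌈184/30⌉ = 7; penalty = 7 × 1% × kr 22,327.67 = kr 1,562.94…
Interest: kr 22,327.67 × ((1 + 0.0001)^184 − 1) = kr 22,327.67 × 0.01856939… = kr 414.6111…
Penalties + interest = kr 1,562.9369 + kr 414.6111… = kr 1,977.55

kr 1,977.55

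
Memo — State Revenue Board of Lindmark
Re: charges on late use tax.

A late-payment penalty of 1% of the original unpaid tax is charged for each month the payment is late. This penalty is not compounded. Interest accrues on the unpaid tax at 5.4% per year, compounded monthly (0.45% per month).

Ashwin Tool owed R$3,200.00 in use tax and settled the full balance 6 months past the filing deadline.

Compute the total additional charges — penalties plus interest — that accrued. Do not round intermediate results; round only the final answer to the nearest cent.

Late-payment penalty: 6 × 1% × R$3,200.00 = R$192.00
Interest: R$3,200.00 × ((1 + 0.0045)^6 − 1) = R$3,200.00 × 0.0273056… = R$87.3779…
Penalties + interest = R$192.0000 + R$87.3779… = R$279.38

R$279.38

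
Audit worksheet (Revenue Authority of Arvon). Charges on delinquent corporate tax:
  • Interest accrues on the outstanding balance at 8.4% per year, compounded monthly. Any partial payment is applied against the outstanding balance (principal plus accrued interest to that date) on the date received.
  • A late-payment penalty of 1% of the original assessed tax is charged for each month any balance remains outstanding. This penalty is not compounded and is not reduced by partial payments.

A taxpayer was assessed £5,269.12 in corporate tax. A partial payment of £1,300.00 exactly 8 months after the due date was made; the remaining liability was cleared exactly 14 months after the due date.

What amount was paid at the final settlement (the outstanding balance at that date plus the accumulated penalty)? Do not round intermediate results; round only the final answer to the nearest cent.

Monthly rate = 8.4% ÷ 12 = 0.7%
Balance at month 8: £5,269.1200 × (1 + 0.007)^8 = £5,571.5221…
After £1,300.00 payment: £5,571.5221… − £1,300.00 = £4,271.5221…
Balance at month 14: £4,271.5221… × (1 + 0.007)^6 = £4,454.0950…
Penalty: 14 × 1% × £5,269.12 = £737.68…
Final settlement = outstanding balance + penalty = £4,454.0950… + £737.68… = £5,191.77

£5,191.77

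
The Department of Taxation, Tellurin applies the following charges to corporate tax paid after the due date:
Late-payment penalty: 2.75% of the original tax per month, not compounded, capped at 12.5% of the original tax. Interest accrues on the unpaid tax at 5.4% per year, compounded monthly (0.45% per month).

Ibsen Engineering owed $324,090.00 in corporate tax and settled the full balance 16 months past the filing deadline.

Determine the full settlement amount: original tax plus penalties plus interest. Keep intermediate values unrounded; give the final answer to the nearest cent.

$388,740.05

Penalty (uncapped): 16 × 2.75% × $324,090.00 = $142,599.60; cap = 12.5% × $324,090.00 = $40,511.25 → penalty = $40,511.25
Interest: $324,090.00 × ((1 + 0.0045)^16 − 1) = $324,090.00 × 0.0744818… = $24,138.8015…
Total = $324,090.00 + $40,511.2500 + $24,138.8015… = $388,740.05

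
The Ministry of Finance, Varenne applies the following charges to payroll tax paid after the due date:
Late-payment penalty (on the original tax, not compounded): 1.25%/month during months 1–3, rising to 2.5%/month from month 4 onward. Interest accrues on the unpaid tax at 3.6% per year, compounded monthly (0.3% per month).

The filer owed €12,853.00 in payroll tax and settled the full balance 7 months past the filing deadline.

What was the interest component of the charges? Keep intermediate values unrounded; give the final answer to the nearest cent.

€272.35

Interest: €12,853.00 × ((1 + 0.003)^7 − 1) = €12,853.00 × 0.0211899… = €272.3544…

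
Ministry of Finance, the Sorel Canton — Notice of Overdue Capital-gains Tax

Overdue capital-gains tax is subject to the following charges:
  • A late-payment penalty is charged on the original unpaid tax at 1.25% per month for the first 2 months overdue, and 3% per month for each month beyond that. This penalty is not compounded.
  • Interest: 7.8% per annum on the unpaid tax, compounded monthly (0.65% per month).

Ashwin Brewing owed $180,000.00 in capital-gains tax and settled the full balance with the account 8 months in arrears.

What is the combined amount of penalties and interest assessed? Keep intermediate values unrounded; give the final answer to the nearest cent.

Penalty, months 1–2: 2 × 1.25% × $180,000.00 = $4,500.00
Penalty, months 3–8: 6 × 3% × $180,000.00 = $32,400.00
Interest: $180,000.00 × ((1 + 0.0065)^8 − 1) = $180,000.00 × 0.0531985… = $9,575.7308…
Penalties + interest = $36,900.0000 + $9,575.7308… = $46,475.73

$46,475.73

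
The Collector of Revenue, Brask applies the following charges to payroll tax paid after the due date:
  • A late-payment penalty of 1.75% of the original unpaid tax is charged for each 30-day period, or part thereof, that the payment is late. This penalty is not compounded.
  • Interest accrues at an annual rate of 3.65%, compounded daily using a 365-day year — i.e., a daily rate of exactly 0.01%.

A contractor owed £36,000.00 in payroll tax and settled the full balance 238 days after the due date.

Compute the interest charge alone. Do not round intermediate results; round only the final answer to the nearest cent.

£867.03

Interest: £36,000.00 × ((1 + 0.0001)^238 − 1) = £36,000.00 × 0.02408426… = £867.0334…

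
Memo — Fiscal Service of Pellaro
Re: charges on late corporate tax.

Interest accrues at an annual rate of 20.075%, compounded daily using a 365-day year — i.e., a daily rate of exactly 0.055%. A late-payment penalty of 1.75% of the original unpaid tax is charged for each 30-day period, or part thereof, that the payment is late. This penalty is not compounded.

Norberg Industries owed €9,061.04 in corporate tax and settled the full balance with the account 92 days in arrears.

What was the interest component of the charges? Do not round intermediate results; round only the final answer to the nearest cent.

€470.15

Interest: €9,061.04 × ((1 + 0.00055)^92 − 1) = €9,061.04 × 0.05188742… = €470.1540…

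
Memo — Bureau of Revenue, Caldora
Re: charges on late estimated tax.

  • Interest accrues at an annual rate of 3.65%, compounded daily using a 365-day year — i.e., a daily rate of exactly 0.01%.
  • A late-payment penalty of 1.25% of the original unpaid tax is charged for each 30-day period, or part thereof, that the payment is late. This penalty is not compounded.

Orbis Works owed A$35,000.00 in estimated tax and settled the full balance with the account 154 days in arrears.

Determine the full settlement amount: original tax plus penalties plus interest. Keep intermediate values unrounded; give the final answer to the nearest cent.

A$38,168.14

Penalty periods: ⌈154/30⌉ = 6; penalty = 6 × 1.25% × A$35,000.00 = A$2,625.00
Interest: A$35,000.00 × ((1 + 0.0001)^154 − 1) = A$35,000.00 × 0.01551841… = A$543.1443…
Total = A$35,000.00 + A$2,625.0000 + A$543.1443… = A$38,168.14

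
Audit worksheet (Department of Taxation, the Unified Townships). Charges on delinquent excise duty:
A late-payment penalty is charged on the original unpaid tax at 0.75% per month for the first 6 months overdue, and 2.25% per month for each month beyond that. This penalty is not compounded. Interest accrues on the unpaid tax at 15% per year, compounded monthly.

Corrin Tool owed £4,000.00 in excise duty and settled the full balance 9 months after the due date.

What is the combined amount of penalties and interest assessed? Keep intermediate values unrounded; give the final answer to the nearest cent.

£923.17

Penalty, months 1–6: 6 × 0.75% × £4,000.00 = £180.00
Penalty, months 7–9: 3 × 2.25% × £4,000.00 = £270.00
Interest (15%/yr ÷ 12 = 1.25%/month): £4,000.00 × ((1 + 0.0125)^9 − 1) = £473.1687…
Penalties + interest = £450.0000 + £473.1687… = £923.17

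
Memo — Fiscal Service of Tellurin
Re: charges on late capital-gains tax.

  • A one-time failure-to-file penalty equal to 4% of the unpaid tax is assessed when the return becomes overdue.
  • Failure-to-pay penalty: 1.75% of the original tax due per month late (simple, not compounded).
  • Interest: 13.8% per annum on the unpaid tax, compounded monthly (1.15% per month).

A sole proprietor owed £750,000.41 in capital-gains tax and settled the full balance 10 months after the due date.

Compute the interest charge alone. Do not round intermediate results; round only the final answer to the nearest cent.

Interest: £750,000.41 × ((1 + 0.0115)^10 − 1) = £750,000.41 × 0.1211375… = £90,853.1590…

£90,853.16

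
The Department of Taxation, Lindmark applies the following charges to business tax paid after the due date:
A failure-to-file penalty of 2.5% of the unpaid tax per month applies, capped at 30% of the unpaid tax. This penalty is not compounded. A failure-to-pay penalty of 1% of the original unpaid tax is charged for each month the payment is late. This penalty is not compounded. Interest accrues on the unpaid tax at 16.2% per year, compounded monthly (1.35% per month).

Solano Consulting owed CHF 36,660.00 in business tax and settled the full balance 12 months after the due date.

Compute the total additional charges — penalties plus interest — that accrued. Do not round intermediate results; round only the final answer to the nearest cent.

Failure-to-file: 12 × 2.5% × CHF 36,660.00 = CHF 10,998.00, capped at 30% × CHF 36,660.00 = CHF 10,998.00
Failure-to-pay penalty: 12 × 1% × CHF 36,660.00 = CHF 4,399.20
Interest: CHF 36,660.00 × ((1 + 0.0135)^12 − 1) = CHF 36,660.00 × 0.1745866… = CHF 6,400.3442…
Penalties + interest = CHF 15,397.2000 + CHF 6,400.3442… = CHF 21,797.54

CHF 21,797.54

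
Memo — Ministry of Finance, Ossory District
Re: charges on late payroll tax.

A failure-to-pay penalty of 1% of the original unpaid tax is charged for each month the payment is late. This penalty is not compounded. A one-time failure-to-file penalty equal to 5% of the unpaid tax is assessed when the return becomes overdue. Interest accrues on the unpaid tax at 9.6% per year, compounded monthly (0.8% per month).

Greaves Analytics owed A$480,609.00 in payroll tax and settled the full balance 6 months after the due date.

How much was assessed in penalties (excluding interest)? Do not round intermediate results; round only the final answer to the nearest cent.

Failure-to-file penalty: 5% × A$480,609.00 = A$24,030.45
Failure-to-pay penalty: 6 × 1% × A$480,609.00 = A$28,836.54
Total penalty = A$24,030.45 + A$28,836.54 = A$52,866.99

A$52,866.99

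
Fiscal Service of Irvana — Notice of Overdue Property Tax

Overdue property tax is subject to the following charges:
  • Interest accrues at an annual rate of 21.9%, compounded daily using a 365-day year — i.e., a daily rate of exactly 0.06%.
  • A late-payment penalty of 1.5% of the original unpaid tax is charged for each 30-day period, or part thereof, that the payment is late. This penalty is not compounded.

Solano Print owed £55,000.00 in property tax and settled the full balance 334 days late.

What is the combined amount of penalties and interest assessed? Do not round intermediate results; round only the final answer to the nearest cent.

Penalty periods: ⌈334/30⌉ = 12; penalty = 12 × 1.5% × £55,000.00 = £9,900.00
Interest: £55,000.00 × ((1 + 0.0006)^334 − 1) = £55,000.00 × 0.22181799… = £12,199.9894…
Penalties + interest = £9,900.0000 + £12,199.9894… = £22,099.99

£22,099.99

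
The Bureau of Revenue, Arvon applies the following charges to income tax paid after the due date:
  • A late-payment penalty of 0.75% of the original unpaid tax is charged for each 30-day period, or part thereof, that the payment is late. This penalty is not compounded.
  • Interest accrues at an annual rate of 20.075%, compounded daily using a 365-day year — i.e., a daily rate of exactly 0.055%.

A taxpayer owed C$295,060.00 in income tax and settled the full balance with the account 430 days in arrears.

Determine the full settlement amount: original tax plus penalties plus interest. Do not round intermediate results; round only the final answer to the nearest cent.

Penalty periods: ⌈430/30⌉ = 15; penalty = 15 × 0.75% × C$295,060.00 = C$33,194.25
Interest: C$295,060.00 × ((1 + 0.00055)^430 − 1) = C$295,060.00 × 0.26672520… = C$78,699.9371…
Total = C$295,060.00 + C$33,194.2500 + C$78,699.9371… = C$406,954.19

C$406,954.19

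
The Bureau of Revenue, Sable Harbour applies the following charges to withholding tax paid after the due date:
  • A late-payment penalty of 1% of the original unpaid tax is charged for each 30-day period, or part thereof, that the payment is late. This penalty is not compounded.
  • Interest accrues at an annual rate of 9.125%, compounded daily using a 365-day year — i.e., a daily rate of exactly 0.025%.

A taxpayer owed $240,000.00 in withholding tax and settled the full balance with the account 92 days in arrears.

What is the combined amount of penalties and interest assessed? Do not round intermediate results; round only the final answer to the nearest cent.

Penalty periods: ⌈92/30⌉ = 4; penalty = 4 × 1% × $240,000.00 = $9,600.00
Interest: $240,000.00 × ((1 + 0.00025)^92 − 1) = $240,000.00 × 0.02326360… = $5,583.2636…
Penalties + interest = $9,600.0000 + $5,583.2636… = $15,183.26

$15,183.26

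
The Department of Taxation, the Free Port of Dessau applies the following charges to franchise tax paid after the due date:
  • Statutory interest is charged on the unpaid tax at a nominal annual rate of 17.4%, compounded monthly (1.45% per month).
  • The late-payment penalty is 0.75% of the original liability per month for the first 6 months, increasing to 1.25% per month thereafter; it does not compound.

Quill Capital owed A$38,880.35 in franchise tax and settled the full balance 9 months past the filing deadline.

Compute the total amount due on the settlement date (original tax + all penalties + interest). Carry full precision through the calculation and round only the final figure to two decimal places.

Penalty, months 1–6: 6 × 0.75% × A$38,880.35 = A$1,749.62…
Penalty, months 7–9: 3 × 1.25% × A$38,880.35 = A$1,458.01…
Interest: A$38,880.35 × ((1 + 0.0145)^9 − 1) = A$38,880.35 × 0.1383307… = A$5,378.3474…
Total = A$38,880.35 + A$3,207.6289… + A$5,378.3474… = A$47,466.33

A$47,466.33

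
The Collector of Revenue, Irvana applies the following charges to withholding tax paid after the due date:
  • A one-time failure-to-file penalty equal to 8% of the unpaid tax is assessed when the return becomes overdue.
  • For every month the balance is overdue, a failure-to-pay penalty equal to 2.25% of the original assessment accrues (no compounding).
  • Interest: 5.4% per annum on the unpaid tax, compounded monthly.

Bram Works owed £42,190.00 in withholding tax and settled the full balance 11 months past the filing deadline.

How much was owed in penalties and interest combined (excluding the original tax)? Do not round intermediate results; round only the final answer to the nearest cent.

Failure-to-file penalty: 8% × £42,190.00 = £3,375.20
Failure-to-pay penalty = 2.25% × £42,190.00 × 11 mo = £10,442.03…
Interest (5.4%/yr ÷ 12 = 0.45%/month): £42,190.00 × ((1 + 0.0045)^11 − 1) = £2,136.0342…
Penalties + interest = £13,817.2250 + £2,136.0342… = £15,953.26

£15,953.26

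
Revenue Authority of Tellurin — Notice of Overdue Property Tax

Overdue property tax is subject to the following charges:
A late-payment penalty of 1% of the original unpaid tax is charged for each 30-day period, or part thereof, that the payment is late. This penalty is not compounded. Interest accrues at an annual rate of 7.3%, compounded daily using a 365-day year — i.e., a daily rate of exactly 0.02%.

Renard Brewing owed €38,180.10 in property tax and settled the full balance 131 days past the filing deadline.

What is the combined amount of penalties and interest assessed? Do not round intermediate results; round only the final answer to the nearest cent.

€2,922.44

Penalty periods: ⌈131/30⌉ = 5; penalty = 5 × 1% × €38,180.10 = €1,909.01…
Interest: €38,180.10 × ((1 + 0.0002)^131 − 1) = €38,180.10 × 0.02654355… = €1,013.4353…
Penalties + interest = €1,909.0050 + €1,013.4353… = €2,922.44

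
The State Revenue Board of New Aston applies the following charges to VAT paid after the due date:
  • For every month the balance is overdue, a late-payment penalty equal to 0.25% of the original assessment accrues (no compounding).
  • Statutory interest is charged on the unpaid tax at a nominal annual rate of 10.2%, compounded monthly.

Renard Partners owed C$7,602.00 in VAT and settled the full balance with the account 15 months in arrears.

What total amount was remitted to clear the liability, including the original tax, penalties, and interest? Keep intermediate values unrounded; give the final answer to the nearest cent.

Late-payment penalty = 0.25% × C$7,602.00 × 15 mo = C$285.08…
Interest (10.2%/yr ÷ 12 = 0.85%/month): C$7,602.00 × ((1 + 0.0085)^15 − 1) = C$1,029.1051…
Total = C$7,602.00 + C$285.0750 + C$1,029.1051… = C$8,916.18

C$8,916.18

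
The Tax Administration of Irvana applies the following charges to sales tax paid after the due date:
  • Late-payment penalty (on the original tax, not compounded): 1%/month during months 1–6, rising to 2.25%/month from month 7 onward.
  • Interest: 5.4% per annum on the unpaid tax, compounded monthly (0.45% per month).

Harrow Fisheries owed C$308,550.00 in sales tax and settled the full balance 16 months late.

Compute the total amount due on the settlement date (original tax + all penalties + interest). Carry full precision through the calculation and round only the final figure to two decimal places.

Penalty, months 1–6: 6 × 1% × C$308,550.00 = C$18,513.00
Penalty, months 7–16: 10 × 2.25% × C$308,550.00 = C$69,423.75
Interest: C$308,550.00 × ((1 + 0.0045)^16 − 1) = C$308,550.00 × 0.0744818… = C$22,981.3546…
Total = C$308,550.00 + C$87,936.7500 + C$22,981.3546… = C$419,468.10

C$419,468.10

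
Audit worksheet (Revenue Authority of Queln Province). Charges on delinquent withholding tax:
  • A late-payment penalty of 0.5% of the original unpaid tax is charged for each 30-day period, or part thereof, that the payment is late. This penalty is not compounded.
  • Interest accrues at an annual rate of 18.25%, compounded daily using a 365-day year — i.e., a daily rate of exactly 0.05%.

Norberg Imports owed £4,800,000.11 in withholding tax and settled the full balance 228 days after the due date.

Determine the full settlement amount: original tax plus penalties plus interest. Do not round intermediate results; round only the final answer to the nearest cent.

£5,571,457.06

Penalty periods: ⌈228/30⌉ = 8; penalty = 8 × 0.5% × £4,800,000.11 = £192,000.00…
Interest: £4,800,000.11 × ((1 + 0.0005)^228 − 1) = £4,800,000.11 × 0.12072019… = £579,456.9471…
Total = £4,800,000.11 + £192,000.0044 + £579,456.9471… = £5,571,457.06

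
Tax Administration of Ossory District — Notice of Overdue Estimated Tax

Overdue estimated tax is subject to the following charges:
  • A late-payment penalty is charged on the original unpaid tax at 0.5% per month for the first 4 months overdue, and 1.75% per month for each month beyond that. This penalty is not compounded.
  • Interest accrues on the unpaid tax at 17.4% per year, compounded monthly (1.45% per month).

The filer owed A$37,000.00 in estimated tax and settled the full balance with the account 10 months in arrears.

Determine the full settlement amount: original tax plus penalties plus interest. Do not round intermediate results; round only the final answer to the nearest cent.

A$47,353.95

Penalty, months 1–4: 4 × 0.5% × A$37,000.00 = A$740.00
Penalty, months 5–10: 6 × 1.75% × A$37,000.00 = A$3,885.00
Interest: A$37,000.00 × ((1 + 0.0145)^10 − 1) = A$37,000.00 × 0.1548365… = A$5,728.9517…
Total = A$37,000.00 + A$4,625.0000 + A$5,728.9517… = A$47,353.95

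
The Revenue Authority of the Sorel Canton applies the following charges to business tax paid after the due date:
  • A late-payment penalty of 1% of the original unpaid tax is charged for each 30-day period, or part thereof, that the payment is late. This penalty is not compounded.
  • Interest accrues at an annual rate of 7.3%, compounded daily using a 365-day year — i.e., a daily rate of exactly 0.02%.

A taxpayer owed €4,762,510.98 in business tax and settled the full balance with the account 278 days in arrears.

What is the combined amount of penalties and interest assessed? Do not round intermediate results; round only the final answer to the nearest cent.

Penalty periods: ⌈278/30⌉ = 10; penalty = 10 × 1% × €4,762,510.98 = €476,251.10…
Interest: €4,762,510.98 × ((1 + 0.0002)^278 − 1) = €4,762,510.98 × 0.05716885… = €272,267.2862…
Penalties + interest = €476,251.0980 + €272,267.2862… = €748,518.38

€748,518.38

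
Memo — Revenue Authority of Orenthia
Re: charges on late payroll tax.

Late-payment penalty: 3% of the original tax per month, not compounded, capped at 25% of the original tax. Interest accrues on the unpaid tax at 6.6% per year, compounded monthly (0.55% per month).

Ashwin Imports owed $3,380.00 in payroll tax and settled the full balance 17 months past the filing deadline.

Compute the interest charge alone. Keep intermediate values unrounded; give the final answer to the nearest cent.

Interest: $3,380.00 × ((1 + 0.0055)^17 − 1) = $3,380.00 × 0.0977293… = $330.3252…

$330.33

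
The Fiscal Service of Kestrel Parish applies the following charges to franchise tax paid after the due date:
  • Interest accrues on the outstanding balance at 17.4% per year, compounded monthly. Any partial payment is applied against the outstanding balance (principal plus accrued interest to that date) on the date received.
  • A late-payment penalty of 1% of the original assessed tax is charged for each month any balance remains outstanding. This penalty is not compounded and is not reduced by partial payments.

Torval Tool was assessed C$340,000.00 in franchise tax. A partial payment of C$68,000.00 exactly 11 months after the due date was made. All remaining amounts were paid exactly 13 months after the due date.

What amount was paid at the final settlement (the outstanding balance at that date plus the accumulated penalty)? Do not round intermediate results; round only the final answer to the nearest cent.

Monthly rate = 17.4% ÷ 12 = 1.45%
Balance at month 11: C$340,000.0000 × (1 + 0.0145)^11 = C$398,337.7648…
After C$68,000.00 payment: C$398,337.7648… − C$68,000.00 = C$330,337.7648…
Balance at month 13: C$330,337.7648… × (1 + 0.0145)^2 = C$339,987.0135…
Penalty: 13 × 1% × C$340,000.00 = C$44,200.00
Final settlement = outstanding balance + penalty = C$339,987.0135… + C$44,200.00 = C$384,187.01

C$384,187.01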